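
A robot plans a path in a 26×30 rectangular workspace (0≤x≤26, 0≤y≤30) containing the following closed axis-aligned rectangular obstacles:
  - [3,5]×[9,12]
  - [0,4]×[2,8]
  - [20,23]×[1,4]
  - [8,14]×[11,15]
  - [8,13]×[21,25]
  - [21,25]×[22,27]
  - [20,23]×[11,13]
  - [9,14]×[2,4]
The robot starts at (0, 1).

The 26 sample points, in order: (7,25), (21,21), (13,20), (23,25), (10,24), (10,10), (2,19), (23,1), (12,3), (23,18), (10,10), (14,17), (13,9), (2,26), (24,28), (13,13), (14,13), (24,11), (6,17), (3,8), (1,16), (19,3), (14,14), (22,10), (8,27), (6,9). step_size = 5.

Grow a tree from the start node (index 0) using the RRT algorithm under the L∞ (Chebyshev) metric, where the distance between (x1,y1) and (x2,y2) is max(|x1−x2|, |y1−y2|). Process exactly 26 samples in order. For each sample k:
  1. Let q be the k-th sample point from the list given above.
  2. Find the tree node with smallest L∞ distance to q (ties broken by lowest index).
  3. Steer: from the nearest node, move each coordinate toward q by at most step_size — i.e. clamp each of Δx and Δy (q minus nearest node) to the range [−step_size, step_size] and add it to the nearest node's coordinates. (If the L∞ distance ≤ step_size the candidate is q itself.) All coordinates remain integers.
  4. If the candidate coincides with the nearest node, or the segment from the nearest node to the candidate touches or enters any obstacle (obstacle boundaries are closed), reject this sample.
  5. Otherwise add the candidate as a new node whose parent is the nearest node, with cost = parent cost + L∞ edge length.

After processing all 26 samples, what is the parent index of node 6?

1. q=(7,25) nearest=0 d=24 new=(5,6) → blocked by [0,4]×[2,8], reject
2. q=(21,21) nearest=0 d=21 new=(5,6) → blocked by [0,4]×[2,8], reject
3. q=(13,20) nearest=0 d=19 new=(5,6) → blocked by [0,4]×[2,8], reject
4. q=(23,25) nearest=0 d=24 new=(5,6) → blocked by [0,4]×[2,8], reject
5. q=(10,24) nearest=0 d=23 new=(5,6) → blocked by [0,4]×[2,8], reject
6. q=(10,10) nearest=0 d=10 new=(5,6) → blocked by [0,4]×[2,8], reject
7. q=(2,19) nearest=0 d=18 new=(2,6) → blocked by [0,4]×[2,8], reject
8. q=(23,1) nearest=0 d=23 new=(5,1) → add node 1 parent=0 cost=5
9. q=(12,3) nearest=1 d=7 new=(10,3) → blocked by [9,14]×[2,4], reject
10. q=(23,18) nearest=1 d=18 new=(10,6) → add node 2 parent=1 cost=10
11. q=(10,10) nearest=2 d=4 new=(10,10) → add node 3 parent=2 cost=14
12. q=(14,17) nearest=3 d=7 new=(14,15) → blocked by [8,14]×[11,15], reject
13. q=(13,9) nearest=2 d=3 new=(13,9) → add node 4 parent=2 cost=13
14. q=(2,26) nearest=3 d=16 new=(5,15) → blocked by [8,14]×[11,15], reject
15. q=(24,28) nearest=3 d=18 new=(15,15) → blocked by [8,14]×[11,15], reject
16. q=(13,13) nearest=3 d=3 new=(13,13) → blocked by [8,14]×[11,15], reject
17. q=(14,13) nearest=3 d=4 new=(14,13) → blocked by [8,14]×[11,15], reject
18. q=(24,11) nearest=4 d=11 new=(18,11) → add node 5 parent=4 cost=18
19. q=(6,17) nearest=3 d=7 new=(6,15) → blocked by [8,14]×[11,15], reject
20. q=(3,8) nearest=0 d=7 new=(3,6) → blocked by [0,4]×[2,8], reject
21. q=(1,16) nearest=3 d=9 new=(5,15) → blocked by [8,14]×[11,15], reject
22. q=(19,3) nearest=4 d=6 new=(18,4) → add node 6 parent=4 cost=18
23. q=(14,14) nearest=3 d=4 new=(14,14) → blocked by [8,14]×[11,15], reject
24. q=(22,10) nearest=5 d=4 new=(22,10) → add node 7 parent=5 cost=22
25. q=(8,27) nearest=5 d=16 new=(13,16) → blocked by [8,14]×[11,15], reject
26. q=(6,9) nearest=2 d=4 new=(6,9) → add node 8 parent=2 cost=14

Parent of node 6: 4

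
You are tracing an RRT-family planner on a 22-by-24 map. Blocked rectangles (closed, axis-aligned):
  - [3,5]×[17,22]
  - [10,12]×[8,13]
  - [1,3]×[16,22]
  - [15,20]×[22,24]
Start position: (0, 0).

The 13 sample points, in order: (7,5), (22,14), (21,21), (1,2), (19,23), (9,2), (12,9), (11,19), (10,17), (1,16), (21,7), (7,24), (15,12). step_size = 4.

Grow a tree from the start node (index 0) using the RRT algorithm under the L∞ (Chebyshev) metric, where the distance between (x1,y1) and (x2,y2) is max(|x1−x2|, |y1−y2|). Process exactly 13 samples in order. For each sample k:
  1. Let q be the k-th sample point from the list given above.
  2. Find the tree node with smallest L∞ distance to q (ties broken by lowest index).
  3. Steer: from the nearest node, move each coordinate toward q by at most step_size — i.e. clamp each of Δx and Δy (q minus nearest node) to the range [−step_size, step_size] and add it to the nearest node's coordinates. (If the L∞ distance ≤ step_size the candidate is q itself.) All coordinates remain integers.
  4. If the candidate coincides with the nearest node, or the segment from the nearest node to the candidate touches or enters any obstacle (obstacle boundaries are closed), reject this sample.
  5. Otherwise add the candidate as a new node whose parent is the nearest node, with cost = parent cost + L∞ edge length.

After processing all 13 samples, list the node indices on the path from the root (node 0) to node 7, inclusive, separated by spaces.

1. q=(7,5) nearest=0 d=7 new=(4,4) → add node 1 parent=0 cost=4
2. q=(22,14) nearest=1 d=18 new=(8,8) → add node 2 parent=1 cost=8
3. q=(21,21) nearest=2 d=13 new=(12,12) → blocked by [10,12]×[8,13], reject
4. q=(1,2) nearest=0 d=2 new=(1,2) → add node 3 parent=0 cost=2
5. q=(19,23) nearest=2 d=15 new=(12,12) → blocked by [10,12]×[8,13], reject
6. q=(9,2) nearest=1 d=5 new=(8,2) → add node 4 parent=1 cost=8
7. q=(12,9) nearest=2 d=4 new=(12,9) → blocked by [10,12]×[8,13], reject
8. q=(11,19) nearest=2 d=11 new=(11,12) → blocked by [10,12]×[8,13], reject
9. q=(10,17) nearest=2 d=9 new=(10,12) → blocked by [10,12]×[8,13], reject
10. q=(1,16) nearest=2 d=8 new=(4,12) → add node 5 parent=2 cost=12
11. q=(21,7) nearest=2 d=13 new=(12,7) → add node 6 parent=2 cost=12
12. q=(7,24) nearest=5 d=12 new=(7,16) → add node 7 parent=5 cost=16
13. q=(15,12) nearest=6 d=5 new=(15,11) → add node 8 parent=6 cost=16

Path: 0 1 2 5 7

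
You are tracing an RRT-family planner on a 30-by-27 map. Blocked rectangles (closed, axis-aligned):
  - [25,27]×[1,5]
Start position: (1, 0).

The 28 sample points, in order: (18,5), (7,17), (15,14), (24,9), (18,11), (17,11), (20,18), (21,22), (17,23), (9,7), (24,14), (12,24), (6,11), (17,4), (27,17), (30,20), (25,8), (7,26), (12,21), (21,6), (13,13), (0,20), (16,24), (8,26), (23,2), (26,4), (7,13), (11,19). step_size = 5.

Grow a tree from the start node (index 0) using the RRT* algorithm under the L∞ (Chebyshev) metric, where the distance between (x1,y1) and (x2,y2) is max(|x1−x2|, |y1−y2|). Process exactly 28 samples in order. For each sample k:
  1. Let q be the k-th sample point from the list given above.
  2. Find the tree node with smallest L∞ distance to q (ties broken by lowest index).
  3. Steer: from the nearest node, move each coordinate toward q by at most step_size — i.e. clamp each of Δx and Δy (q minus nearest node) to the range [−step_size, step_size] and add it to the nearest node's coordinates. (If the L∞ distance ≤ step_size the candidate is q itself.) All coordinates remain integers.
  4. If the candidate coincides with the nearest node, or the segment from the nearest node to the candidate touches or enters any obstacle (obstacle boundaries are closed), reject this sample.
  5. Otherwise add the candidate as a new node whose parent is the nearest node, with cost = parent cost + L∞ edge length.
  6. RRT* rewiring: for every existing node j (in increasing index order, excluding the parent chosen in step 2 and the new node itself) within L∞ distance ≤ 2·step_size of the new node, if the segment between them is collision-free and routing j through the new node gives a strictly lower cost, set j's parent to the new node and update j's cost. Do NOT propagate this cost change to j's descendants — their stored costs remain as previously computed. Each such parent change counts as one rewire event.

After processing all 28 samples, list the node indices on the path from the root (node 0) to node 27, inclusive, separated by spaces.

Path: 0 1 2 13 26 19 27

1. q=(18,5) nearest=0 d=17 new=(6,5) → add node 1 parent=0 cost=5
2. q=(7,17) nearest=1 d=12 new=(7,10) → add node 2 parent=1 cost=10
3. q=(15,14) nearest=2 d=8 new=(12,14) → add node 3 parent=2 cost=15
4. q=(24,9) nearest=3 d=12 new=(17,9) → add node 4 parent=3 cost=20
5. q=(18,11) nearest=4 d=2 new=(18,11) → add node 5 parent=4 cost=22
6. q=(17,11) nearest=5 d=1 new=(17,11) → add node 6 parent=5 cost=23
7. q=(20,18) nearest=5 d=7 new=(20,16) → add node 7 parent=5 cost=27
8. q=(21,22) nearest=7 d=6 new=(21,21) → add node 8 parent=7 cost=32
9. q=(17,23) nearest=8 d=4 new=(17,23) → add node 9 parent=8 cost=36
10. q=(9,7) nearest=1 d=3 new=(9,7) → add node 10 parent=1 cost=8; rewire 4→10 (16<20); rewire 5→10 (17<22); rewire 6→10 (16<23)
11. q=(24,14) nearest=7 d=4 new=(24,14) → add node 11 parent=7 cost=31
12. q=(12,24) nearest=9 d=5 new=(12,24) → add node 12 parent=9 cost=41
13. q=(6,11) nearest=2 d=1 new=(6,11) → add node 13 parent=2 cost=11
14. q=(17,4) nearest=4 d=5 new=(17,4) → add node 14 parent=4 cost=21
15. q=(27,17) nearest=11 d=3 new=(27,17) → add node 15 parent=11 cost=34
16. q=(30,20) nearest=15 d=3 new=(30,20) → add node 16 parent=15 cost=37
17. q=(25,8) nearest=11 d=6 new=(25,9) → add node 17 parent=11 cost=36
18. q=(7,26) nearest=12 d=5 new=(7,26) → add node 18 parent=12 cost=46
19. q=(12,21) nearest=12 d=3 new=(12,21) → add node 19 parent=12 cost=44
20. q=(21,6) nearest=4 d=4 new=(21,6) → add node 20 parent=4 cost=20; rewire 11→20 (28<31); rewire 17→20 (24<36)
21. q=(13,13) nearest=3 d=1 new=(13,13) → add node 21 parent=3 cost=16; rewire 7→21 (23<27); rewire 8→21 (24<32); rewire 9→21 (26<36); rewire 19→21 (24<44)
22. q=(0,20) nearest=18 d=7 new=(2,21) → add node 22 parent=18 cost=51
23. q=(16,24) nearest=9 d=1 new=(16,24) → add node 23 parent=9 cost=27; rewire 12→23 (31<41); rewire 18→23 (36<46)
24. q=(8,26) nearest=18 d=1 new=(8,26) → add node 24 parent=18 cost=37; rewire 22→24 (43<51)
25. q=(23,2) nearest=20 d=4 new=(23,2) → add node 25 parent=20 cost=24
26. q=(26,4) nearest=25 d=3 new=(26,4) → blocked by [25,27]×[1,5], reject
27. q=(7,13) nearest=13 d=2 new=(7,13) → add node 26 parent=13 cost=13; rewire 9→26 (23<26); rewire 19→26 (21<24); rewire 22→26 (21<43)
28. q=(11,19) nearest=19 d=2 new=(11,19) → add node 27 parent=19 cost=23; rewire 12→27 (28<31); rewire 18→27 (30<36); rewire 24→27 (30<37)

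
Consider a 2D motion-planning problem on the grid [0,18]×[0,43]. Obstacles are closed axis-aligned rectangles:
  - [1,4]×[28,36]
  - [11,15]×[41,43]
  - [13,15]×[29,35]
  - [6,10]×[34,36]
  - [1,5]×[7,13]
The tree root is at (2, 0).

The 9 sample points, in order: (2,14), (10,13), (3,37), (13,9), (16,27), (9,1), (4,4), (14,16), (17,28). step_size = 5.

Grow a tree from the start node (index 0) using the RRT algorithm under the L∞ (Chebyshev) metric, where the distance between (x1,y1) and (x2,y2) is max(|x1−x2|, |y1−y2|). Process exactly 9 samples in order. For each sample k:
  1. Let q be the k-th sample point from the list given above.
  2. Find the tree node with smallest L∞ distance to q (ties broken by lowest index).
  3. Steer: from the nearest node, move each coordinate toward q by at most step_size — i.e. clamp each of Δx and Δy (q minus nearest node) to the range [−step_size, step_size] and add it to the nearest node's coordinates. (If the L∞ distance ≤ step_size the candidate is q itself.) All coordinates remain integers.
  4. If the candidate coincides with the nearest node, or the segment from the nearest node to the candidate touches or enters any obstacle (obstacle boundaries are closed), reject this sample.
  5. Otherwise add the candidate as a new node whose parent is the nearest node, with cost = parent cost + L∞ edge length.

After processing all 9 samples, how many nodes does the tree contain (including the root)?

Node count: 7

1. q=(2,14) nearest=0 d=14 new=(2,5) → add node 1 parent=0 cost=5
2. q=(10,13) nearest=1 d=8 new=(7,10) → blocked by [1,5]×[7,13], reject
3. q=(3,37) nearest=1 d=32 new=(3,10) → blocked by [1,5]×[7,13], reject
4. q=(13,9) nearest=0 d=11 new=(7,5) → add node 2 parent=0 cost=5
5. q=(16,27) nearest=1 d=22 new=(7,10) → blocked by [1,5]×[7,13], reject
6. q=(9,1) nearest=2 d=4 new=(9,1) → add node 3 parent=2 cost=9
7. q=(4,4) nearest=1 d=2 new=(4,4) → add node 4 parent=1 cost=7
8. q=(14,16) nearest=2 d=11 new=(12,10) → add node 5 parent=2 cost=10
9. q=(17,28) nearest=5 d=18 new=(17,15) → add node 6 parent=5 cost=15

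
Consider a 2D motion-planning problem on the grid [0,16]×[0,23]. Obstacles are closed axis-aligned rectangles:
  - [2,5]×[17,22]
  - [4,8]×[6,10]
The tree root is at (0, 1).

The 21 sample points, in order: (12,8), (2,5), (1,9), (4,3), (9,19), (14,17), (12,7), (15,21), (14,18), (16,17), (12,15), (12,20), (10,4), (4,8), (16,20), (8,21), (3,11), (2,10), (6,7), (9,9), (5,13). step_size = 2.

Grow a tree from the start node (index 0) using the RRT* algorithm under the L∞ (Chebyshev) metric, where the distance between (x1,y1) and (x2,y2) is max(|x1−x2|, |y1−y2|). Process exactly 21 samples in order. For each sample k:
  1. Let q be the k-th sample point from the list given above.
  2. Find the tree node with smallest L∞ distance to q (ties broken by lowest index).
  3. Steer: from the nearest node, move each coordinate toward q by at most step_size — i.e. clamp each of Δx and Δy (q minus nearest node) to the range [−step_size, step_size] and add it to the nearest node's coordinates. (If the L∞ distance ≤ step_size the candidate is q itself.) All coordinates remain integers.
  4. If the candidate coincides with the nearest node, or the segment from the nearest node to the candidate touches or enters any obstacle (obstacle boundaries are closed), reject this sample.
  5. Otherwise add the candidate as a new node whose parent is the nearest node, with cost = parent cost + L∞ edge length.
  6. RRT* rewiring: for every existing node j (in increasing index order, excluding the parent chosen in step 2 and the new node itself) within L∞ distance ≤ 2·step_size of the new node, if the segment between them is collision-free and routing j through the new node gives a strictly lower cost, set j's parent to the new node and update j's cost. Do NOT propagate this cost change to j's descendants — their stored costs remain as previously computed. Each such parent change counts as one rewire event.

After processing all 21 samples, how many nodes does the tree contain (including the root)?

Node count: 11

1. q=(12,8) nearest=0 d=12 new=(2,3) → add node 1 parent=0 cost=2
2. q=(2,5) nearest=1 d=2 new=(2,5) → add node 2 parent=1 cost=4
3. q=(1,9) nearest=2 d=4 new=(1,7) → add node 3 parent=2 cost=6
4. q=(4,3) nearest=1 d=2 new=(4,3) → add node 4 parent=1 cost=4
5. q=(9,19) nearest=3 d=12 new=(3,9) → add node 5 parent=3 cost=8
6. q=(14,17) nearest=5 d=11 new=(5,11) → blocked by [4,8]×[6,10], reject
7. q=(12,7) nearest=4 d=8 new=(6,5) → add node 6 parent=4 cost=6
8. q=(15,21) nearest=5 d=12 new=(5,11) → blocked by [4,8]×[6,10], reject
9. q=(14,18) nearest=5 d=11 new=(5,11) → blocked by [4,8]×[6,10], reject
10. q=(16,17) nearest=6 d=12 new=(8,7) → blocked by [4,8]×[6,10], reject
11. q=(12,15) nearest=5 d=9 new=(5,11) → blocked by [4,8]×[6,10], reject
12. q=(12,20) nearest=5 d=11 new=(5,11) → blocked by [4,8]×[6,10], reject
13. q=(10,4) nearest=6 d=4 new=(8,4) → add node 7 parent=6 cost=8
14. q=(4,8) nearest=5 d=1 new=(4,8) → blocked by [4,8]×[6,10], reject
15. q=(16,20) nearest=5 d=13 new=(5,11) → blocked by [4,8]×[6,10], reject
16. q=(8,21) nearest=5 d=12 new=(5,11) → blocked by [4,8]×[6,10], reject
17. q=(3,11) nearest=5 d=2 new=(3,11) → add node 8 parent=5 cost=10
18. q=(2,10) nearest=5 d=1 new=(2,10) → add node 9 parent=5 cost=9
19. q=(6,7) nearest=6 d=2 new=(6,7) → blocked by [4,8]×[6,10], reject
20. q=(9,9) nearest=6 d=4 new=(8,7) → blocked by [4,8]×[6,10], reject
21. q=(5,13) nearest=8 d=2 new=(5,13) → add node 10 parent=8 cost=12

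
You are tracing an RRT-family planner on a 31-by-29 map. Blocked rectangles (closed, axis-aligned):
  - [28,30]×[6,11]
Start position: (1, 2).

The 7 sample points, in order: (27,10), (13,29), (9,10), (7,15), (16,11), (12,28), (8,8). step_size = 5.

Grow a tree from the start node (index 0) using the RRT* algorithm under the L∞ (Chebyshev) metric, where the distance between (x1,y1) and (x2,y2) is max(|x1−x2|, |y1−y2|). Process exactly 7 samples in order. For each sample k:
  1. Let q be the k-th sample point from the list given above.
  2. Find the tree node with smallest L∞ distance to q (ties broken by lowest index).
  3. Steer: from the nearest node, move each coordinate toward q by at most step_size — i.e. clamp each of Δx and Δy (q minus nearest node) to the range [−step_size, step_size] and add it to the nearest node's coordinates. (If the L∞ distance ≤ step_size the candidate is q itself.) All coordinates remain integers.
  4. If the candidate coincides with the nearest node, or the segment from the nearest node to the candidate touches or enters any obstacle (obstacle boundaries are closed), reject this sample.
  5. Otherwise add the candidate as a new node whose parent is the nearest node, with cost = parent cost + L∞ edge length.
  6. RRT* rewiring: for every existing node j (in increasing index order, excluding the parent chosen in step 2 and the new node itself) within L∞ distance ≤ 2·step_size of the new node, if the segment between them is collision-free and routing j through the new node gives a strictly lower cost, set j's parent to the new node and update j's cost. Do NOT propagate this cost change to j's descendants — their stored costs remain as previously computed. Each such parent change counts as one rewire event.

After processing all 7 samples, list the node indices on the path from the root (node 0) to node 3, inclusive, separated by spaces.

Path: 0 1 7 3

1. q=(27,10) nearest=0 d=26 new=(6,7) → add node 1 parent=0 cost=5
2. q=(13,29) nearest=1 d=22 new=(11,12) → add node 2 parent=1 cost=10
3. q=(9,10) nearest=2 d=2 new=(9,10) → add node 3 parent=2 cost=12
4. q=(7,15) nearest=2 d=4 new=(7,15) → add node 4 parent=2 cost=14
5. q=(16,11) nearest=2 d=5 new=(16,11) → add node 5 parent=2 cost=15
6. q=(12,28) nearest=4 d=13 new=(12,20) → add node 6 parent=4 cost=19
7. q=(8,8) nearest=1 d=2 new=(8,8) → add node 7 parent=1 cost=7; rewire 3→7 (9<12)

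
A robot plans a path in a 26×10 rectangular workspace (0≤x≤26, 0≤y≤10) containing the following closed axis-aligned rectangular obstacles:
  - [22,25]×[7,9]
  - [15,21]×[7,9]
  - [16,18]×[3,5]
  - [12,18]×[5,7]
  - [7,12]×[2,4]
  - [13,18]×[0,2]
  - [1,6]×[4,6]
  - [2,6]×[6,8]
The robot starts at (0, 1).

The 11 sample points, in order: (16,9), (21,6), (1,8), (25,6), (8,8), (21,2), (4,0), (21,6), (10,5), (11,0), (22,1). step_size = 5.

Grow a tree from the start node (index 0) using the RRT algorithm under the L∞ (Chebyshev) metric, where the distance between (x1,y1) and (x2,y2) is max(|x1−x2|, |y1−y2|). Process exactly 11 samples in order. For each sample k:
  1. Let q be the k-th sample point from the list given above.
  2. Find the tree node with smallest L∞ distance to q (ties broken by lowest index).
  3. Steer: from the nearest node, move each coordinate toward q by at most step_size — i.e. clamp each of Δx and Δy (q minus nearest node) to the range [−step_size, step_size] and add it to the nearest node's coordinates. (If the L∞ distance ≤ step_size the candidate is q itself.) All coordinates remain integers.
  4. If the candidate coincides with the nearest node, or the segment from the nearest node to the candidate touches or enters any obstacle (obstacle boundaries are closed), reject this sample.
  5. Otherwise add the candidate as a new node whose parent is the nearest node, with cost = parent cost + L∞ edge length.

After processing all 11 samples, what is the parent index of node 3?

Parent of node 3: 1

1. q=(16,9) nearest=0 d=16 new=(5,6) → blocked by [1,6]×[4,6], reject
2. q=(21,6) nearest=0 d=21 new=(5,6) → blocked by [1,6]×[4,6], reject
3. q=(1,8) nearest=0 d=7 new=(1,6) → blocked by [1,6]×[4,6], reject
4. q=(25,6) nearest=0 d=25 new=(5,6) → blocked by [1,6]×[4,6], reject
5. q=(8,8) nearest=0 d=8 new=(5,6) → blocked by [1,6]×[4,6], reject
6. q=(21,2) nearest=0 d=21 new=(5,2) → add node 1 parent=0 cost=5
7. q=(4,0) nearest=1 d=2 new=(4,0) → add node 2 parent=1 cost=7
8. q=(21,6) nearest=1 d=16 new=(10,6) → blocked by [7,12]×[2,4], reject
9. q=(10,5) nearest=1 d=5 new=(10,5) → blocked by [7,12]×[2,4], reject
10. q=(11,0) nearest=1 d=6 new=(10,0) → add node 3 parent=1 cost=10
11. q=(22,1) nearest=3 d=12 new=(15,1) → blocked by [13,18]×[0,2], reject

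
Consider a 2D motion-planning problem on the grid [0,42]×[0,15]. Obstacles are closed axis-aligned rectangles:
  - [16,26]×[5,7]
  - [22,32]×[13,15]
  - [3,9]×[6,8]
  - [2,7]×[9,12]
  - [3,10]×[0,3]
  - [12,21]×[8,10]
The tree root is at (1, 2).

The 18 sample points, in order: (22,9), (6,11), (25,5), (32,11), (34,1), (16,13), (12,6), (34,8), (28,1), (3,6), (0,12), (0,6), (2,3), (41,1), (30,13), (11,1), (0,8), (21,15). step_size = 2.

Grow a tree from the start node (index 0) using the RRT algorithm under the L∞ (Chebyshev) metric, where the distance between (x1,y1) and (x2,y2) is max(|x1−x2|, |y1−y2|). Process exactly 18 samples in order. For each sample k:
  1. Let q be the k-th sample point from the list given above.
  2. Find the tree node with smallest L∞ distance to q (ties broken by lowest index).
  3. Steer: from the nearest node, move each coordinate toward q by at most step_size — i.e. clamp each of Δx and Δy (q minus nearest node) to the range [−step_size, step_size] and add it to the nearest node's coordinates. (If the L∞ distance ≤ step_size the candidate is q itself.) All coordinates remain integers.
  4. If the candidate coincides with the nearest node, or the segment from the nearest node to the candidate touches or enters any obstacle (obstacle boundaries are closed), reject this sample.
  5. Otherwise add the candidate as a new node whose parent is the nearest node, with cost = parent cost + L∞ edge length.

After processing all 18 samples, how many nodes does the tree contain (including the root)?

Node count: 6

1. q=(22,9) nearest=0 d=21 new=(3,4) → add node 1 parent=0 cost=2
2. q=(6,11) nearest=1 d=7 new=(5,6) → blocked by [3,9]×[6,8], reject
3. q=(25,5) nearest=1 d=22 new=(5,5) → add node 2 parent=1 cost=4
4. q=(32,11) nearest=2 d=27 new=(7,7) → blocked by [3,9]×[6,8], reject
5. q=(34,1) nearest=2 d=29 new=(7,3) → blocked by [3,10]×[0,3], reject
6. q=(16,13) nearest=2 d=11 new=(7,7) → blocked by [3,9]×[6,8], reject
7. q=(12,6) nearest=2 d=7 new=(7,6) → blocked by [3,9]×[6,8], reject
8. q=(34,8) nearest=2 d=29 new=(7,7) → blocked by [3,9]×[6,8], reject
9. q=(28,1) nearest=2 d=23 new=(7,3) → blocked by [3,10]×[0,3], reject
10. q=(3,6) nearest=1 d=2 new=(3,6) → blocked by [3,9]×[6,8], reject
11. q=(0,12) nearest=2 d=7 new=(3,7) → blocked by [3,9]×[6,8], reject
12. q=(0,6) nearest=1 d=3 new=(1,6) → add node 3 parent=1 cost=4
13. q=(2,3) nearest=0 d=1 new=(2,3) → add node 4 parent=0 cost=1
14. q=(41,1) nearest=2 d=36 new=(7,3) → blocked by [3,10]×[0,3], reject
15. q=(30,13) nearest=2 d=25 new=(7,7) → blocked by [3,9]×[6,8], reject
16. q=(11,1) nearest=2 d=6 new=(7,3) → blocked by [3,10]×[0,3], reject
17. q=(0,8) nearest=3 d=2 new=(0,8) → add node 5 parent=3 cost=6
18. q=(21,15) nearest=2 d=16 new=(7,7) → blocked by [3,9]×[6,8], reject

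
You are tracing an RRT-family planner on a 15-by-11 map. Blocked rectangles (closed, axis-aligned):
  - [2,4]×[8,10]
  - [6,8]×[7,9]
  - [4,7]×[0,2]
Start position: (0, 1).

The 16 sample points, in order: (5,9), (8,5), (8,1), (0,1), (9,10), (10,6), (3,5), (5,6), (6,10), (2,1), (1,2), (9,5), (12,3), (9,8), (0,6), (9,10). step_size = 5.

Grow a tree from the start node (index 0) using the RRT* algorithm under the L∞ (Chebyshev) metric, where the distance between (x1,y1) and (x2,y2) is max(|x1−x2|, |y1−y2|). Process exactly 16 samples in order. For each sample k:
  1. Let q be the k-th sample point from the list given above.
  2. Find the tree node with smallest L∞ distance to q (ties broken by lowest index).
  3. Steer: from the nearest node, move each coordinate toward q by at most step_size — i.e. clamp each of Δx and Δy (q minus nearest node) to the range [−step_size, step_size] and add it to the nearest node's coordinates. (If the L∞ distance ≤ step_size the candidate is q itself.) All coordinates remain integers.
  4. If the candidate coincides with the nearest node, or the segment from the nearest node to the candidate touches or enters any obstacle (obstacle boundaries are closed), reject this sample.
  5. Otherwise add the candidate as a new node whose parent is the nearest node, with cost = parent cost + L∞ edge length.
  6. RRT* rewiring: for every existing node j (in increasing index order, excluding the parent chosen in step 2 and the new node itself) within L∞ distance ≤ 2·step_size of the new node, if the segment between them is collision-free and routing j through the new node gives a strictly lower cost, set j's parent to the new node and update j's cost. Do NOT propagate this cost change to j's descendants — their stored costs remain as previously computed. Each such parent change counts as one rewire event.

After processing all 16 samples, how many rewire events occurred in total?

1. q=(5,9) nearest=0 d=8 new=(5,6) → add node 1 parent=0 cost=5
2. q=(8,5) nearest=1 d=3 new=(8,5) → add node 2 parent=1 cost=8
3. q=(8,1) nearest=2 d=4 new=(8,1) → add node 3 parent=2 cost=12
4. q=(0,1) nearest=0 d=0 → coincident, reject
5. q=(9,10) nearest=1 d=4 new=(9,10) → blocked by [6,8]×[7,9], reject
6. q=(10,6) nearest=2 d=2 new=(10,6) → add node 4 parent=2 cost=10
7. q=(3,5) nearest=1 d=2 new=(3,5) → add node 5 parent=1 cost=7
8. q=(5,6) nearest=1 d=0 → coincident, reject
9. q=(6,10) nearest=1 d=4 new=(6,10) → add node 6 parent=1 cost=9
10. q=(2,1) nearest=0 d=2 new=(2,1) → add node 7 parent=0 cost=2; rewire 5→7 (6<7)
11. q=(1,2) nearest=0 d=1 new=(1,2) → add node 8 parent=0 cost=1; rewire 5→8 (4<6)
12. q=(9,5) nearest=2 d=1 new=(9,5) → add node 9 parent=2 cost=9
13. q=(12,3) nearest=4 d=3 new=(12,3) → add node 10 parent=4 cost=13
14. q=(9,8) nearest=4 d=2 new=(9,8) → add node 11 parent=4 cost=12
15. q=(0,6) nearest=5 d=3 new=(0,6) → add node 12 parent=5 cost=7
16. q=(9,10) nearest=11 d=2 new=(9,10) → add node 13 parent=11 cost=14

Rewire events: 2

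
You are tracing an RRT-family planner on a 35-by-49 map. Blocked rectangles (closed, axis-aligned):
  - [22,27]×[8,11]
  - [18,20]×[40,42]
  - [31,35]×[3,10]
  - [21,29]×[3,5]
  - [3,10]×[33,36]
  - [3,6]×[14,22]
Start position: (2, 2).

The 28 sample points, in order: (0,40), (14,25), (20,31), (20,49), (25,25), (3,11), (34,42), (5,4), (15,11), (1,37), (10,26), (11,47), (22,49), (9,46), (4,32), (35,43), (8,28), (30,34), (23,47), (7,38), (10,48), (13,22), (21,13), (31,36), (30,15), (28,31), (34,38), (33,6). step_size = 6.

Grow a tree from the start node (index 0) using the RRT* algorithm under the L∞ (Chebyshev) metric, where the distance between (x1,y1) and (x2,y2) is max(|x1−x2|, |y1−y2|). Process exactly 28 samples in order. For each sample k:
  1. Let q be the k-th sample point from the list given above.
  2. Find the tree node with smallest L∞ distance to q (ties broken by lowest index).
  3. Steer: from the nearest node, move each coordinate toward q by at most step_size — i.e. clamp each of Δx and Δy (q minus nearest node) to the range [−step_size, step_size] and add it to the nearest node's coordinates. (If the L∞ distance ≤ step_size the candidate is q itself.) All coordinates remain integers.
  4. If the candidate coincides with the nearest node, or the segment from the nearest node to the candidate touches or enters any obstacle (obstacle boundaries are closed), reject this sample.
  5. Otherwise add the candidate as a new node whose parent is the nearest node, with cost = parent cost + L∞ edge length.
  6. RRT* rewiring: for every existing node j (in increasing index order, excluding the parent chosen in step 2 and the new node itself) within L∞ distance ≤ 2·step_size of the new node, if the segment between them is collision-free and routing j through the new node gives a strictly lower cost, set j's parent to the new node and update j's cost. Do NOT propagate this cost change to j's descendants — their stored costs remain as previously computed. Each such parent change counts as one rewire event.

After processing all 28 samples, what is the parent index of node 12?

1. q=(0,40) nearest=0 d=38 new=(0,8) → add node 1 parent=0 cost=6
2. q=(14,25) nearest=1 d=17 new=(6,14) → blocked by [3,6]×[14,22], reject
3. q=(20,31) nearest=1 d=23 new=(6,14) → blocked by [3,6]×[14,22], reject
4. q=(20,49) nearest=1 d=41 new=(6,14) → blocked by [3,6]×[14,22], reject
5. q=(25,25) nearest=0 d=23 new=(8,8) → add node 2 parent=0 cost=6
6. q=(3,11) nearest=1 d=3 new=(3,11) → add node 3 parent=1 cost=9
7. q=(34,42) nearest=3 d=31 new=(9,17) → blocked by [3,6]×[14,22], reject
8. q=(5,4) nearest=0 d=3 new=(5,4) → add node 4 parent=0 cost=3
9. q=(15,11) nearest=2 d=7 new=(14,11) → add node 5 parent=2 cost=12
10. q=(1,37) nearest=3 d=26 new=(1,17) → add node 6 parent=3 cost=15
11. q=(10,26) nearest=6 d=9 new=(7,23) → blocked by [3,6]×[14,22], reject
12. q=(11,47) nearest=6 d=30 new=(7,23) → blocked by [3,6]×[14,22], reject
13. q=(22,49) nearest=6 d=32 new=(7,23) → blocked by [3,6]×[14,22], reject
14. q=(9,46) nearest=6 d=29 new=(7,23) → blocked by [3,6]×[14,22], reject
15. q=(4,32) nearest=6 d=15 new=(4,23) → blocked by [3,6]×[14,22], reject
16. q=(35,43) nearest=3 d=32 new=(9,17) → blocked by [3,6]×[14,22], reject
17. q=(8,28) nearest=6 d=11 new=(7,23) → blocked by [3,6]×[14,22], reject
18. q=(30,34) nearest=5 d=23 new=(20,17) → add node 7 parent=5 cost=18
19. q=(23,47) nearest=6 d=30 new=(7,23) → blocked by [3,6]×[14,22], reject
20. q=(7,38) nearest=6 d=21 new=(7,23) → blocked by [3,6]×[14,22], reject
21. q=(10,48) nearest=6 d=31 new=(7,23) → blocked by [3,6]×[14,22], reject
22. q=(13,22) nearest=7 d=7 new=(14,22) → add node 8 parent=7 cost=24
23. q=(21,13) nearest=7 d=4 new=(21,13) → add node 9 parent=7 cost=22
24. q=(31,36) nearest=8 d=17 new=(20,28) → add node 10 parent=8 cost=30
25. q=(30,15) nearest=9 d=9 new=(27,15) → add node 11 parent=9 cost=28
26. q=(28,31) nearest=10 d=8 new=(26,31) → add node 12 parent=10 cost=36
27. q=(34,38) nearest=12 d=8 new=(32,37) → add node 13 parent=12 cost=42
28. q=(33,6) nearest=11 d=9 new=(33,9) → blocked by [31,35]×[3,10], reject

Parent of node 12: 10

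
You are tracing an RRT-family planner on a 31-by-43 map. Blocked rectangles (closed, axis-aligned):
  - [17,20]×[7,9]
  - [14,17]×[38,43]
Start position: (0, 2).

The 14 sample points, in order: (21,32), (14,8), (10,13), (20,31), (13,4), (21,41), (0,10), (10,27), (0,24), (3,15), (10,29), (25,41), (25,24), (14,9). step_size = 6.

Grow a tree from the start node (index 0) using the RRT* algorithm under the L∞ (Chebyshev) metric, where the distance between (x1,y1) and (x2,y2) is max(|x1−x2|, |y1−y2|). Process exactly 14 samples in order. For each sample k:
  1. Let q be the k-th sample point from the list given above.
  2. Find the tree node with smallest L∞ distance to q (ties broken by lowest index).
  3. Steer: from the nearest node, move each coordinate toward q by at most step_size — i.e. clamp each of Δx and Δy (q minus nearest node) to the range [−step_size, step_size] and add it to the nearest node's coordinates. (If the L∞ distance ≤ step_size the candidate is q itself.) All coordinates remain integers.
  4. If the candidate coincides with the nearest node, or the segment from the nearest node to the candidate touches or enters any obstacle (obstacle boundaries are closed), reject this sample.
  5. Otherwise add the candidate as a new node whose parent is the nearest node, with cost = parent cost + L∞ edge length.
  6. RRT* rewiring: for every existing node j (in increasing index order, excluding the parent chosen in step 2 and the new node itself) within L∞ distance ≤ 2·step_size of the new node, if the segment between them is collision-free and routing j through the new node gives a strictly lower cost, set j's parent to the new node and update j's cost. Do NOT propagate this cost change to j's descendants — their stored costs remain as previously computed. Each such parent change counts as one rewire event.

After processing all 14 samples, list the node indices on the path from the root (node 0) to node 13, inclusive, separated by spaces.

Path: 0 1 3 4 6 13

1. q=(21,32) nearest=0 d=30 new=(6,8) → add node 1 parent=0 cost=6
2. q=(14,8) nearest=1 d=8 new=(12,8) → add node 2 parent=1 cost=12
3. q=(10,13) nearest=1 d=5 new=(10,13) → add node 3 parent=1 cost=11
4. q=(20,31) nearest=3 d=18 new=(16,19) → add node 4 parent=3 cost=17
5. q=(13,4) nearest=2 d=4 new=(13,4) → add node 5 parent=2 cost=16
6. q=(21,41) nearest=4 d=22 new=(21,25) → add node 6 parent=4 cost=23
7. q=(0,10) nearest=1 d=6 new=(0,10) → add node 7 parent=1 cost=12
8. q=(10,27) nearest=4 d=8 new=(10,25) → add node 8 parent=4 cost=23
9. q=(0,24) nearest=8 d=10 new=(4,24) → add node 9 parent=8 cost=29
10. q=(3,15) nearest=7 d=5 new=(3,15) → add node 10 parent=7 cost=17; rewire 9→10 (26<29)
11. q=(10,29) nearest=8 d=4 new=(10,29) → add node 11 parent=8 cost=27
12. q=(25,41) nearest=11 d=15 new=(16,35) → add node 12 parent=11 cost=33
13. q=(25,24) nearest=6 d=4 new=(25,24) → add node 13 parent=6 cost=27
14. q=(14,9) nearest=2 d=2 new=(14,9) → add node 14 parent=2 cost=14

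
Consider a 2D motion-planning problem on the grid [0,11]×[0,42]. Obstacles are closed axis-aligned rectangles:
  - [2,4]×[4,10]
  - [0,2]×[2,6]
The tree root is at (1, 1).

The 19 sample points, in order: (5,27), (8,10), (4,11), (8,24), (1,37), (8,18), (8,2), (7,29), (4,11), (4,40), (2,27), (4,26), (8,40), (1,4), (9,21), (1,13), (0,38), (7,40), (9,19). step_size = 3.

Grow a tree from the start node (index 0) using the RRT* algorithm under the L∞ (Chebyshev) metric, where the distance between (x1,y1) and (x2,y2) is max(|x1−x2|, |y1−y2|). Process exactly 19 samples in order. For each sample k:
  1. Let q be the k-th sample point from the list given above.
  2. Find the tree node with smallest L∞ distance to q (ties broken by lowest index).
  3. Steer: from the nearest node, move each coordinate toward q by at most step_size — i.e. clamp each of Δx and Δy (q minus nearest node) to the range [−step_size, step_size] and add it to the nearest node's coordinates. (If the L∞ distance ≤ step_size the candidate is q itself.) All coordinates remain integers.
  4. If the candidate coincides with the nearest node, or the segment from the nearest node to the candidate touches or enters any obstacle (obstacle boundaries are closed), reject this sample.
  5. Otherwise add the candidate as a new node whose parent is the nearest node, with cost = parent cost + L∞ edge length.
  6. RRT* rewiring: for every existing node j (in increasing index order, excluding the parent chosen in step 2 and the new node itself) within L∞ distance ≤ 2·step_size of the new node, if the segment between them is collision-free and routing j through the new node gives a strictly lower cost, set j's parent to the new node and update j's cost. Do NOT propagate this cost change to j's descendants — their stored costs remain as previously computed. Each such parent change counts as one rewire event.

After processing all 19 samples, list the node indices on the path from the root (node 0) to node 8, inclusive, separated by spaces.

Path: 0 1 2 3 4 6 7 8

1. q=(5,27) nearest=0 d=26 new=(4,4) → blocked by [2,4]×[4,10], reject
2. q=(8,10) nearest=0 d=9 new=(4,4) → blocked by [2,4]×[4,10], reject
3. q=(4,11) nearest=0 d=10 new=(4,4) → blocked by [2,4]×[4,10], reject
4. q=(8,24) nearest=0 d=23 new=(4,4) → blocked by [2,4]×[4,10], reject
5. q=(1,37) nearest=0 d=36 new=(1,4) → blocked by [0,2]×[2,6], reject
6. q=(8,18) nearest=0 d=17 new=(4,4) → blocked by [2,4]×[4,10], reject
7. q=(8,2) nearest=0 d=7 new=(4,2) → add node 1 parent=0 cost=3
8. q=(7,29) nearest=1 d=27 new=(7,5) → add node 2 parent=1 cost=6
9. q=(4,11) nearest=2 d=6 new=(4,8) → blocked by [2,4]×[4,10], reject
10. q=(4,40) nearest=2 d=35 new=(4,8) → blocked by [2,4]×[4,10], reject
11. q=(2,27) nearest=2 d=22 new=(4,8) → blocked by [2,4]×[4,10], reject
12. q=(4,26) nearest=2 d=21 new=(4,8) → blocked by [2,4]×[4,10], reject
13. q=(8,40) nearest=2 d=35 new=(8,8) → add node 3 parent=2 cost=9
14. q=(1,4) nearest=0 d=3 new=(1,4) → blocked by [0,2]×[2,6], reject
15. q=(9,21) nearest=3 d=13 new=(9,11) → add node 4 parent=3 cost=12
16. q=(1,13) nearest=3 d=7 new=(5,11) → add node 5 parent=3 cost=12
17. q=(0,38) nearest=4 d=27 new=(6,14) → add node 6 parent=4 cost=15
18. q=(7,40) nearest=6 d=26 new=(7,17) → add node 7 parent=6 cost=18
19. q=(9,19) nearest=7 d=2 new=(9,19) → add node 8 parent=7 cost=20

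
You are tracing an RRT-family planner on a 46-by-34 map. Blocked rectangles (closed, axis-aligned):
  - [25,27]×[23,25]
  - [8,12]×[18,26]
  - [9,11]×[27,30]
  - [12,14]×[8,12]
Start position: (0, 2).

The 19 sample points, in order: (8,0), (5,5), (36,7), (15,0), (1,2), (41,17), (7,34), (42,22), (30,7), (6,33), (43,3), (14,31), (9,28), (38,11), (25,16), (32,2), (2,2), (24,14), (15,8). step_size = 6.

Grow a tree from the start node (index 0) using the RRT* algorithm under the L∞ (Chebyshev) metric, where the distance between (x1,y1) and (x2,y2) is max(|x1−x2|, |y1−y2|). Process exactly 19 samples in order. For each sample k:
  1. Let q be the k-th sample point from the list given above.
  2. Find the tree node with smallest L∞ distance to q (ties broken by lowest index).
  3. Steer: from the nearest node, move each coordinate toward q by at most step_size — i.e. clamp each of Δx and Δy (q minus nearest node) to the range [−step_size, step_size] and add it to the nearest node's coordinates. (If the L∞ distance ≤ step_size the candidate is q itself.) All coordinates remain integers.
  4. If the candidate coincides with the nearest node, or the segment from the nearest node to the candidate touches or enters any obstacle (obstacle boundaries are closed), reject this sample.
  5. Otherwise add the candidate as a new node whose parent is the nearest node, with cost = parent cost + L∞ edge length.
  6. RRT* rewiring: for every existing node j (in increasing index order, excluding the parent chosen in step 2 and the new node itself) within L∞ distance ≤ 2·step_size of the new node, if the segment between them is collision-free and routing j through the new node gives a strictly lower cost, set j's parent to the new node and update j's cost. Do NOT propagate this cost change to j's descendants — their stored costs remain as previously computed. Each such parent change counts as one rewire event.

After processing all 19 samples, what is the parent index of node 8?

Parent of node 8: 17

1. q=(8,0) nearest=0 d=8 new=(6,0) → add node 1 parent=0 cost=6
2. q=(5,5) nearest=0 d=5 new=(5,5) → add node 2 parent=0 cost=5
3. q=(36,7) nearest=1 d=30 new=(12,6) → add node 3 parent=1 cost=12
4. q=(15,0) nearest=3 d=6 new=(15,0) → add node 4 parent=3 cost=18
5. q=(1,2) nearest=0 d=1 new=(1,2) → add node 5 parent=0 cost=1
6. q=(41,17) nearest=4 d=26 new=(21,6) → add node 6 parent=4 cost=24
7. q=(7,34) nearest=3 d=28 new=(7,12) → add node 7 parent=3 cost=18
8. q=(42,22) nearest=6 d=21 new=(27,12) → add node 8 parent=6 cost=30
9. q=(30,7) nearest=8 d=5 new=(30,7) → add node 9 parent=8 cost=35
10. q=(6,33) nearest=7 d=21 new=(6,18) → add node 10 parent=7 cost=24
11. q=(43,3) nearest=9 d=13 new=(36,3) → add node 11 parent=9 cost=41
12. q=(14,31) nearest=10 d=13 new=(12,24) → blocked by [8,12]×[18,26], reject
13. q=(9,28) nearest=10 d=10 new=(9,24) → blocked by [8,12]×[18,26], reject
14. q=(38,11) nearest=9 d=8 new=(36,11) → add node 12 parent=9 cost=41
15. q=(25,16) nearest=8 d=4 new=(25,16) → add node 13 parent=8 cost=34
16. q=(32,2) nearest=11 d=4 new=(32,2) → add node 14 parent=11 cost=45
17. q=(2,2) nearest=5 d=1 new=(2,2) → add node 15 parent=5 cost=2; rewire 7→15 (12<18)
18. q=(24,14) nearest=13 d=2 new=(24,14) → add node 16 parent=13 cost=36
19. q=(15,8) nearest=3 d=3 new=(15,8) → add node 17 parent=3 cost=15; rewire 6→17 (21<24); rewire 8→17 (27<30); rewire 13→17 (25<34); rewire 16→17 (24<36)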